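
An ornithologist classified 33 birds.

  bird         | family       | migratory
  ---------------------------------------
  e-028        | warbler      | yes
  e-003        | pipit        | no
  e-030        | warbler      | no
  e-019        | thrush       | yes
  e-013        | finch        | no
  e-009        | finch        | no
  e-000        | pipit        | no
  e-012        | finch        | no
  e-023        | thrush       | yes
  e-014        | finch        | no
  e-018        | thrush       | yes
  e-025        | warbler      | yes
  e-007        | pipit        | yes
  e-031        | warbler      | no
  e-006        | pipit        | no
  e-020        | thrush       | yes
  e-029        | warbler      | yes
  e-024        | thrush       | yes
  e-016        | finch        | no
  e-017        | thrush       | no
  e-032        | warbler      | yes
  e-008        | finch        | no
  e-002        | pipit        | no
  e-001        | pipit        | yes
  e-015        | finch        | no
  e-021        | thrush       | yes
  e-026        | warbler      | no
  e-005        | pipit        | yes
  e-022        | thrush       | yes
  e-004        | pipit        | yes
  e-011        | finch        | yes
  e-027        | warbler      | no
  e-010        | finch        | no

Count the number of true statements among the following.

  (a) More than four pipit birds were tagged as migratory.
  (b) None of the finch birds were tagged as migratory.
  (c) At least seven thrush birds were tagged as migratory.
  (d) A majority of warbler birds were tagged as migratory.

(a) pipit: |A| = 8, |A ∩ B| = 4; needs |A ∩ B| > 4 — false.
(b) finch: |A| = 9, |A ∩ B| = 1; needs A ∩ B = ∅ (|A ∩ B| = 0) — false.
(c) thrush: |A| = 8, |A ∩ B| = 7; needs |A ∩ B| ≥ 7 — true.
(d) warbler: |A| = 8, |A ∩ B| = 4; needs |A ∩ B| > |A ∖ B| — false.

1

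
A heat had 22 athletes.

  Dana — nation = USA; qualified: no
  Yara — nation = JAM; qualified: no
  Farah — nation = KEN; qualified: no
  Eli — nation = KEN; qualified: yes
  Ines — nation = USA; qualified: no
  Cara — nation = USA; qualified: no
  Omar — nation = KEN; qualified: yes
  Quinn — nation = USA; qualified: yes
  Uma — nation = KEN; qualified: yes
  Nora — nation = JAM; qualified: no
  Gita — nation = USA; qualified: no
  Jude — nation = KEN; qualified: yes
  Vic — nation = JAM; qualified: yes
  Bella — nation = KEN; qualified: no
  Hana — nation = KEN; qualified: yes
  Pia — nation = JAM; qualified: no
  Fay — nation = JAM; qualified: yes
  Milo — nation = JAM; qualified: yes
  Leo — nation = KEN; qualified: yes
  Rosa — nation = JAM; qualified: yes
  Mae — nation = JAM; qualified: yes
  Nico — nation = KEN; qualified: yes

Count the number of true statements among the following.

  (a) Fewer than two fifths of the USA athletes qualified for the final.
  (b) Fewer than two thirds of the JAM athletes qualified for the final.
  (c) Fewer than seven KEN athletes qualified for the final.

2

(a) USA: |A| = 5, |A ∩ B| = 1; needs |A ∩ B| / |A| < 2/5 — true.
(b) JAM: |A| = 8, |A ∩ B| = 5; needs |A ∩ B| / |A| < 2/3 — true.
(c) KEN: |A| = 9, |A ∩ B| = 7; needs |A ∩ B| < 7 — false.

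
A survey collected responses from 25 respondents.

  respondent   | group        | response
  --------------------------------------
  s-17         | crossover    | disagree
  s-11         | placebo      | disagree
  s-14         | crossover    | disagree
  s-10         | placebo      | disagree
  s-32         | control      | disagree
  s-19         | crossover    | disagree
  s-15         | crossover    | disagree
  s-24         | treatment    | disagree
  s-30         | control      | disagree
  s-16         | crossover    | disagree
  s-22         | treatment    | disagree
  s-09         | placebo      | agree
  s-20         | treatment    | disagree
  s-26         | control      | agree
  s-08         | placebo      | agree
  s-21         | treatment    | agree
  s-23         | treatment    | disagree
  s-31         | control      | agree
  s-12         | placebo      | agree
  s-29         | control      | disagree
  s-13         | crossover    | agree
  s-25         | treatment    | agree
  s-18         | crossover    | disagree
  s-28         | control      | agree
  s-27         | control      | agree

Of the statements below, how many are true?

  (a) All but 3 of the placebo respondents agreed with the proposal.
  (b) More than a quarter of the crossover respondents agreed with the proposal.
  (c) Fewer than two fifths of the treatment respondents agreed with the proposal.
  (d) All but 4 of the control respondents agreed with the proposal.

1

(a) placebo: |A| = 5, |A ∩ B| = 3; needs |A ∖ B| = 3 — false.
(b) crossover: |A| = 7, |A ∩ B| = 1; needs |A ∩ B| / |A| > 1/4 — false.
(c) treatment: |A| = 6, |A ∩ B| = 2; needs |A ∩ B| / |A| < 2/5 — true.
(d) control: |A| = 7, |A ∩ B| = 4; needs |A ∖ B| = 4 — false.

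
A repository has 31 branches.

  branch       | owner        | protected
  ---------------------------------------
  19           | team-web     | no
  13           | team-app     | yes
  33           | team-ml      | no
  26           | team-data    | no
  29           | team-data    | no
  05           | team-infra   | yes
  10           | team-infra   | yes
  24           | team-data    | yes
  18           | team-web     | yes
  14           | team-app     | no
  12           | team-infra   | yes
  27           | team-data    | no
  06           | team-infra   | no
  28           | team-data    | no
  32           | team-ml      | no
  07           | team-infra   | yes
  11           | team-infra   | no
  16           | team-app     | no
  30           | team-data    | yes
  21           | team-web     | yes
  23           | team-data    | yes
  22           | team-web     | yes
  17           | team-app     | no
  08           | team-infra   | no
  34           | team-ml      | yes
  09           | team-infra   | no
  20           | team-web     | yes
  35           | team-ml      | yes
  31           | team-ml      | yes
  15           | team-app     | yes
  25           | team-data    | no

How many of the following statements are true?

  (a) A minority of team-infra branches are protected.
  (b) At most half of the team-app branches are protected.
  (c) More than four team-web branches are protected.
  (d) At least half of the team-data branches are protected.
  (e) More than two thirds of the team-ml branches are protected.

1

(a) team-infra: |A| = 8, |A ∩ B| = 4; needs |A ∩ B| < |A ∖ B| — false.
(b) team-app: |A| = 5, |A ∩ B| = 2; needs |A ∩ B| ≤ |A ∖ B| — true.
(c) team-web: |A| = 5, |A ∩ B| = 4; needs |A ∩ B| > 4 — false.
(d) team-data: |A| = 8, |A ∩ B| = 3; needs |A ∩ B| ≥ |A ∖ B| — false.
(e) team-ml: |A| = 5, |A ∩ B| = 3; needs |A ∩ B| / |A| > 2/3 — false.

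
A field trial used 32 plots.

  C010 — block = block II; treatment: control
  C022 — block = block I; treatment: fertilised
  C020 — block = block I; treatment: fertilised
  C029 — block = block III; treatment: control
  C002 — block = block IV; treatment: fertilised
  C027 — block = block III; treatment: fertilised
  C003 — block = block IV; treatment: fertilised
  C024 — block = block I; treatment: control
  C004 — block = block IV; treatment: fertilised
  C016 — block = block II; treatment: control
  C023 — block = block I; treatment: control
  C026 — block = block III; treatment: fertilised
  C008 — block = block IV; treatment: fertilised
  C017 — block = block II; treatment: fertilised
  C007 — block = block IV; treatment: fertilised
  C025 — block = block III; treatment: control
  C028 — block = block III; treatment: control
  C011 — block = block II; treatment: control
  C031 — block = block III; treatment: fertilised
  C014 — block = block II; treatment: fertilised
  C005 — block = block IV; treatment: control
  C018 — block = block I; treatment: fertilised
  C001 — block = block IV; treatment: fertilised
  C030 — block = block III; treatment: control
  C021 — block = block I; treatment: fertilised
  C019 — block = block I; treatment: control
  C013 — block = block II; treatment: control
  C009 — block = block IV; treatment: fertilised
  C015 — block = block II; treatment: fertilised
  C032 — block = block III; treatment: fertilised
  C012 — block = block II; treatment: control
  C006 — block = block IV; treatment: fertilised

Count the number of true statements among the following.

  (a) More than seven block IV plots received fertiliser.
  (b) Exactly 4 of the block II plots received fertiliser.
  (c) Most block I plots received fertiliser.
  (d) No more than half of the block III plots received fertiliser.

3

(a) block IV: |A| = 9, |A ∩ B| = 8; needs |A ∩ B| > 7 — true.
(b) block II: |A| = 8, |A ∩ B| = 3; needs |A ∩ B| = 4 — false.
(c) block I: |A| = 7, |A ∩ B| = 4; needs |A ∩ B| > |A ∖ B| — true.
(d) block III: |A| = 8, |A ∩ B| = 4; needs |A ∩ B| ≤ |A ∖ B| — true.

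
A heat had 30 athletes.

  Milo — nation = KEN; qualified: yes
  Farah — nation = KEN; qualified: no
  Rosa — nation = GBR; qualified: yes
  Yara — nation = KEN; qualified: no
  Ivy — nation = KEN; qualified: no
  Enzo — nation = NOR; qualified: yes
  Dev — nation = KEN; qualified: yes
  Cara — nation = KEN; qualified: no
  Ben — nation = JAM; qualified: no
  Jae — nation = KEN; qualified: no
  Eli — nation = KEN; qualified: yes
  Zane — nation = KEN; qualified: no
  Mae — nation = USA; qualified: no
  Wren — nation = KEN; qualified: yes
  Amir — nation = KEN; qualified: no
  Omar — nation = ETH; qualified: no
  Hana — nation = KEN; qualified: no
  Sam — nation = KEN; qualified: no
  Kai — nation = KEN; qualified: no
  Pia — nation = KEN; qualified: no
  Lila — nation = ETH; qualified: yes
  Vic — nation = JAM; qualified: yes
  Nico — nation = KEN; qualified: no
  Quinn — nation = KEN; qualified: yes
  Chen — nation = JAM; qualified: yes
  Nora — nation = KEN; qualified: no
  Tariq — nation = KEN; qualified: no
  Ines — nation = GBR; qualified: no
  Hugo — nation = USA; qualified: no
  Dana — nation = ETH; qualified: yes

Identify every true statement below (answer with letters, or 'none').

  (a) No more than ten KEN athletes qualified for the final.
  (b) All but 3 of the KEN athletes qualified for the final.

|A| = 19, |A ∩ B| = 5, |A ∖ B| = 14.
(a) |A ∩ B| ≤ 10: holds.
(b) |A ∖ B| = 3: fails.

(a)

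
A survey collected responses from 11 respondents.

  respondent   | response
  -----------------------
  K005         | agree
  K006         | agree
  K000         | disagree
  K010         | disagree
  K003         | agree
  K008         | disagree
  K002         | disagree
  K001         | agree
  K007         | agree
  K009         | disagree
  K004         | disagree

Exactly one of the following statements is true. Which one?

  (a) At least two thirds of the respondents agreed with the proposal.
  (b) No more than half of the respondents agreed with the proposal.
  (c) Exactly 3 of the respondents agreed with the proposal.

(b)

|A| = 11, |A ∩ B| = 5, |A ∖ B| = 6.
(a) requires |A ∩ B| / |A| ≥ 2/3: false.
(b) requires |A ∩ B| ≤ |A ∖ B|: true.
(c) requires |A ∩ B| = 3: false.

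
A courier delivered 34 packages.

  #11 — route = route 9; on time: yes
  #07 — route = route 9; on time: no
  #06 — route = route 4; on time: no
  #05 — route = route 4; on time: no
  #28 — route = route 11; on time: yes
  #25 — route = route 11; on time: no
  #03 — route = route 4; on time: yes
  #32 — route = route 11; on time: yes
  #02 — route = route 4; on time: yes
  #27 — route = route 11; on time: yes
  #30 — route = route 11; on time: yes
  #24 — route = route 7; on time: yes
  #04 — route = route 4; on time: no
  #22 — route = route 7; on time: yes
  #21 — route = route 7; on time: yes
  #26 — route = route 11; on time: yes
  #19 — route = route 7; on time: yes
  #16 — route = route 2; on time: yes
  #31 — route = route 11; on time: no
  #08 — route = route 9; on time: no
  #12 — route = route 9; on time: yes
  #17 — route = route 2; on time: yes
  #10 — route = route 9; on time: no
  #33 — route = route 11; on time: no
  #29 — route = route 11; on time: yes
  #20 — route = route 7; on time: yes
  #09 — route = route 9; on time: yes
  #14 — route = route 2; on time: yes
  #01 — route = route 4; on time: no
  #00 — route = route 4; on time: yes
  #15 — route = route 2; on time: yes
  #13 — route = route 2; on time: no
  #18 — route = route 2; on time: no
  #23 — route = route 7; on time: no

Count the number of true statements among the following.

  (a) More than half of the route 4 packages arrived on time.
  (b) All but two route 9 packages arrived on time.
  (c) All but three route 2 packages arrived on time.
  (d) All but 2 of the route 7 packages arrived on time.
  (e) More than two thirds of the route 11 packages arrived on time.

0

(a) route 4: |A| = 7, |A ∩ B| = 3; needs |A ∩ B| > |A ∖ B| — false.
(b) route 9: |A| = 6, |A ∩ B| = 3; needs |A ∖ B| = 2 — false.
(c) route 2: |A| = 6, |A ∩ B| = 4; needs |A ∖ B| = 3 — false.
(d) route 7: |A| = 6, |A ∩ B| = 5; needs |A ∖ B| = 2 — false.
(e) route 11: |A| = 9, |A ∩ B| = 6; needs |A ∩ B| / |A| > 2/3 — false.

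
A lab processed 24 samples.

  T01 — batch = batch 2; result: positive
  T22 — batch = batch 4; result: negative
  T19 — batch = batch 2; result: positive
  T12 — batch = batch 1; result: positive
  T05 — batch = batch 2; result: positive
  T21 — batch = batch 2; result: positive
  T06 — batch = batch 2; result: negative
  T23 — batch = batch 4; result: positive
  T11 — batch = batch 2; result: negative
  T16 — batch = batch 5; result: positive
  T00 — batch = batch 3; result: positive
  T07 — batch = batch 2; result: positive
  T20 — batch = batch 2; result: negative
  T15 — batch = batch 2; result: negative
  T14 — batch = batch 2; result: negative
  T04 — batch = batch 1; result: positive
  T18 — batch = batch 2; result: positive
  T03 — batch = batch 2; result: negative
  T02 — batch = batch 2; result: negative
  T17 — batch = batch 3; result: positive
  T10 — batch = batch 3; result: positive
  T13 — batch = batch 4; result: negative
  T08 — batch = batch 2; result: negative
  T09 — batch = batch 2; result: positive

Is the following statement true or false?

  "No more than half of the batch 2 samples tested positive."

Truth condition: |A ∩ B| ≤ |A ∖ B|.
|A| = 15, |A ∩ B| = 7, |A ∖ B| = 8.
7 < 8, so the statement is true.

True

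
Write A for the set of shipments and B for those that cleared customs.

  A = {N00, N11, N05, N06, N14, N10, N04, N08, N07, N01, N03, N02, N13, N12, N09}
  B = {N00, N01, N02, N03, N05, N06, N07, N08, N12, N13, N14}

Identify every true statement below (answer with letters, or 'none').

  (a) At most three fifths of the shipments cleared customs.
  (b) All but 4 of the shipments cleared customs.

(b)

|A| = 15, |A ∩ B| = 11, |A ∖ B| = 4.
(a) |A ∩ B| / |A| ≤ 3/5: fails.
(b) |A ∖ B| = 4: holds.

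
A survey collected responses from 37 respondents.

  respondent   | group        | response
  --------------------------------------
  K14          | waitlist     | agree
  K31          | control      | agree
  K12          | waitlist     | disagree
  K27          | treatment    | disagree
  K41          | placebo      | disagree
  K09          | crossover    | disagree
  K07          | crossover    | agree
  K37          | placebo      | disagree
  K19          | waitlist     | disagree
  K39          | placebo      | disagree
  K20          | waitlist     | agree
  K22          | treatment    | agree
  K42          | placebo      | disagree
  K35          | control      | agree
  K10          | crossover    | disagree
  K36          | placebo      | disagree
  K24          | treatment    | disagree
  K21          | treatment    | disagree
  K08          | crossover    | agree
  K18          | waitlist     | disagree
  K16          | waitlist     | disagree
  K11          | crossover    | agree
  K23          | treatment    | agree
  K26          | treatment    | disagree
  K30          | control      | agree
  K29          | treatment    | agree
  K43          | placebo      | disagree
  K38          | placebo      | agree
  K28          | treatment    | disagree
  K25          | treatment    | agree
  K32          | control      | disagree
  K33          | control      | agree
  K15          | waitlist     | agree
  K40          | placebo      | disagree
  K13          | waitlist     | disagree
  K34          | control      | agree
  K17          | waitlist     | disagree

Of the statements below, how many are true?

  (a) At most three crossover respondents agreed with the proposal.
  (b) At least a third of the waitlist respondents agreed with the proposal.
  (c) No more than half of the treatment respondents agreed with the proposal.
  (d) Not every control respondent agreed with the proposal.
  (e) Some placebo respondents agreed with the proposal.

(a) crossover: |A| = 5, |A ∩ B| = 3; needs |A ∩ B| ≤ 3 — true.
(b) waitlist: |A| = 9, |A ∩ B| = 3; needs |A ∩ B| / |A| ≥ 1/3 — true.
(c) treatment: |A| = 9, |A ∩ B| = 4; needs |A ∩ B| ≤ |A ∖ B| — true.
(d) control: |A| = 6, |A ∩ B| = 5; needs A ⊄ B (|A ∖ B| ≥ 1) — true.
(e) placebo: |A| = 8, |A ∩ B| = 1; needs A ∩ B ≠ ∅ (|A ∩ B| ≥ 1) — true.

5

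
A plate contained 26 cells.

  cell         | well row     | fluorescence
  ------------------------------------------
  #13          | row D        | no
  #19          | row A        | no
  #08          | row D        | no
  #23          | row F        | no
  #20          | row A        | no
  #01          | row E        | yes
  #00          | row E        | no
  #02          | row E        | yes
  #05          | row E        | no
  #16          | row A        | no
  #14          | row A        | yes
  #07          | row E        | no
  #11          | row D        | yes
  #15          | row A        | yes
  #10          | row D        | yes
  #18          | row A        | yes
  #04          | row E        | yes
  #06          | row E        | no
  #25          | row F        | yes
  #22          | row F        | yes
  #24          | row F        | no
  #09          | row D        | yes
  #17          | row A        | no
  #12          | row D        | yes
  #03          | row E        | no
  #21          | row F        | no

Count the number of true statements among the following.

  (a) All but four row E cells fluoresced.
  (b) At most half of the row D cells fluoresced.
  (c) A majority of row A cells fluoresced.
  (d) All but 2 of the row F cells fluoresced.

(a) row E: |A| = 8, |A ∩ B| = 3; needs |A ∖ B| = 4 — false.
(b) row D: |A| = 6, |A ∩ B| = 4; needs |A ∩ B| ≤ |A ∖ B| — false.
(c) row A: |A| = 7, |A ∩ B| = 3; needs |A ∩ B| > |A ∖ B| — false.
(d) row F: |A| = 5, |A ∩ B| = 2; needs |A ∖ B| = 2 — false.

0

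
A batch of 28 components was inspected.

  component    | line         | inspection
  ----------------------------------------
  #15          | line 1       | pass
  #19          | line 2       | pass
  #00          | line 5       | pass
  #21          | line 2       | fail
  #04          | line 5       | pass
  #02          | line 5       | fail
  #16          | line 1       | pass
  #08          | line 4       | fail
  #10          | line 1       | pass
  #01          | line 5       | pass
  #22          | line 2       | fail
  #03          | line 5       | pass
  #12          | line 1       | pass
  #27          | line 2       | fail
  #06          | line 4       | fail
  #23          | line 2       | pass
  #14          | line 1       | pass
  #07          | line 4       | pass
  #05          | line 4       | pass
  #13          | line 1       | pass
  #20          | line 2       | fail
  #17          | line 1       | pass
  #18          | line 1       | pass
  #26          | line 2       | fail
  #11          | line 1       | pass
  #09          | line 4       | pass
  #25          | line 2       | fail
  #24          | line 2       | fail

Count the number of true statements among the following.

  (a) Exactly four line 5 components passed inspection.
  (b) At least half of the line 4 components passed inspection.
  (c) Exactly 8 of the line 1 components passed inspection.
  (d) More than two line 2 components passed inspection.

(a) line 5: |A| = 5, |A ∩ B| = 4; needs |A ∩ B| = 4 — true.
(b) line 4: |A| = 5, |A ∩ B| = 3; needs |A ∩ B| ≥ |A ∖ B| — true.
(c) line 1: |A| = 9, |A ∩ B| = 9; needs |A ∩ B| = 8 — false.
(d) line 2: |A| = 9, |A ∩ B| = 2; needs |A ∩ B| > 2 — false.

2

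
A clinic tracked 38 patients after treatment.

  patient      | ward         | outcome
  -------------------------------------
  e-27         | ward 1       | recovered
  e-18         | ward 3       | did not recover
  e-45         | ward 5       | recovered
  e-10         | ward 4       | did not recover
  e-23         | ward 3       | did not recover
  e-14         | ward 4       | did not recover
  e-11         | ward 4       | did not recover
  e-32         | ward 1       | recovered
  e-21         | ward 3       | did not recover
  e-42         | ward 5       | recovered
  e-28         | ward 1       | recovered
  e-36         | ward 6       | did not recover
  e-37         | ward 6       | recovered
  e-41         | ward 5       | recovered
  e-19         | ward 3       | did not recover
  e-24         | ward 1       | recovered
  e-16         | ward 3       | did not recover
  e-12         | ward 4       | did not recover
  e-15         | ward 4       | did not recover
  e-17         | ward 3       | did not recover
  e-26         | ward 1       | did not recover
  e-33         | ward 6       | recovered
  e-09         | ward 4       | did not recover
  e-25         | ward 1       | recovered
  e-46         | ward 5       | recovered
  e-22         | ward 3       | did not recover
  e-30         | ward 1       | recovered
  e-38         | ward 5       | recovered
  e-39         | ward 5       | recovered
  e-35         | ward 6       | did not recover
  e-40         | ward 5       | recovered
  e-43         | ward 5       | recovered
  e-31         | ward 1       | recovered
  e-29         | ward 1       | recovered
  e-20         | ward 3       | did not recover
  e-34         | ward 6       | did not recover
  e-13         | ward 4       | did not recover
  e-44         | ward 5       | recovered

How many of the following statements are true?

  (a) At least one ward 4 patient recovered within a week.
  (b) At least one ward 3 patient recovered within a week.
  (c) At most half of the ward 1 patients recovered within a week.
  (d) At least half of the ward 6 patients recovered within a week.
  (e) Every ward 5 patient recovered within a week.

(a) ward 4: |A| = 7, |A ∩ B| = 0; needs A ∩ B ≠ ∅ (|A ∩ B| ≥ 1) — false.
(b) ward 3: |A| = 8, |A ∩ B| = 0; needs A ∩ B ≠ ∅ (|A ∩ B| ≥ 1) — false.
(c) ward 1: |A| = 9, |A ∩ B| = 8; needs |A ∩ B| ≤ |A ∖ B| — false.
(d) ward 6: |A| = 5, |A ∩ B| = 2; needs |A ∩ B| ≥ |A ∖ B| — false.
(e) ward 5: |A| = 9, |A ∩ B| = 9; needs A ⊆ B, i.e. every element of A is in B (|A ∖ B| = 0) — true.

1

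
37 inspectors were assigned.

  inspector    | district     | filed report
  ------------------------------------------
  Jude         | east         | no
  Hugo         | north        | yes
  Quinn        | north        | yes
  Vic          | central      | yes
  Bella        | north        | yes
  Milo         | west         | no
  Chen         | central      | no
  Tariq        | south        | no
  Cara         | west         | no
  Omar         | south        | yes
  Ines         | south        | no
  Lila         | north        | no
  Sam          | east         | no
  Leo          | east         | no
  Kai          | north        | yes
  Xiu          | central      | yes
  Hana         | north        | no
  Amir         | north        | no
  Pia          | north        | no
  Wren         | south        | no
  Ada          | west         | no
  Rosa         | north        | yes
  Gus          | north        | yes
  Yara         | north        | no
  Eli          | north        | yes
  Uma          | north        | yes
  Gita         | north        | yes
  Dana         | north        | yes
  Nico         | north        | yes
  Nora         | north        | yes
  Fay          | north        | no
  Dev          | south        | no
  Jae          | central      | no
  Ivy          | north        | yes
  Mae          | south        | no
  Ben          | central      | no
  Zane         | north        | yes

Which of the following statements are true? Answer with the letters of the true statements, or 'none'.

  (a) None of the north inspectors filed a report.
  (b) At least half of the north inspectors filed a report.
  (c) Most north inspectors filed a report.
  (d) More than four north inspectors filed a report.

|A| = 20, |A ∩ B| = 14, |A ∖ B| = 6.
(a) A ∩ B = ∅ (|A ∩ B| = 0): fails.
(b) |A ∩ B| ≥ |A ∖ B|: holds.
(c) |A ∩ B| > |A ∖ B|: holds.
(d) |A ∩ B| > 4: holds.

(b), (c), (d)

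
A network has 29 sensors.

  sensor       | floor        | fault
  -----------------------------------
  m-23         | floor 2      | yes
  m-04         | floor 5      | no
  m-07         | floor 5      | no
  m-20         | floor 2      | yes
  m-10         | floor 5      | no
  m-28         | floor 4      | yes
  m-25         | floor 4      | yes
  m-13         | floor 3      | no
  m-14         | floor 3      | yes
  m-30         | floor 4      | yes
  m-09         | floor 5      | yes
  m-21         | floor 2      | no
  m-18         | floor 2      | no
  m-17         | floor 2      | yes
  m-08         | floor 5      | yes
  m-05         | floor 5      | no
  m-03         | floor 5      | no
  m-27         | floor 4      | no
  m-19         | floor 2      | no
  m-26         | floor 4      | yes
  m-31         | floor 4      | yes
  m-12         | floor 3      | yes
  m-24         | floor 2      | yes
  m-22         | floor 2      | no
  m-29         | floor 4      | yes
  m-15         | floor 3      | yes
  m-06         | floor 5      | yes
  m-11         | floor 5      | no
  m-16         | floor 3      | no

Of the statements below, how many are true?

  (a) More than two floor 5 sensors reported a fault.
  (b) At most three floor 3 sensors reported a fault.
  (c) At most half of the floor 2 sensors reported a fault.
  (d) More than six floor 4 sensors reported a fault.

3

(a) floor 5: |A| = 9, |A ∩ B| = 3; needs |A ∩ B| > 2 — true.
(b) floor 3: |A| = 5, |A ∩ B| = 3; needs |A ∩ B| ≤ 3 — true.
(c) floor 2: |A| = 8, |A ∩ B| = 4; needs |A ∩ B| ≤ |A ∖ B| — true.
(d) floor 4: |A| = 7, |A ∩ B| = 6; needs |A ∩ B| > 6 — false.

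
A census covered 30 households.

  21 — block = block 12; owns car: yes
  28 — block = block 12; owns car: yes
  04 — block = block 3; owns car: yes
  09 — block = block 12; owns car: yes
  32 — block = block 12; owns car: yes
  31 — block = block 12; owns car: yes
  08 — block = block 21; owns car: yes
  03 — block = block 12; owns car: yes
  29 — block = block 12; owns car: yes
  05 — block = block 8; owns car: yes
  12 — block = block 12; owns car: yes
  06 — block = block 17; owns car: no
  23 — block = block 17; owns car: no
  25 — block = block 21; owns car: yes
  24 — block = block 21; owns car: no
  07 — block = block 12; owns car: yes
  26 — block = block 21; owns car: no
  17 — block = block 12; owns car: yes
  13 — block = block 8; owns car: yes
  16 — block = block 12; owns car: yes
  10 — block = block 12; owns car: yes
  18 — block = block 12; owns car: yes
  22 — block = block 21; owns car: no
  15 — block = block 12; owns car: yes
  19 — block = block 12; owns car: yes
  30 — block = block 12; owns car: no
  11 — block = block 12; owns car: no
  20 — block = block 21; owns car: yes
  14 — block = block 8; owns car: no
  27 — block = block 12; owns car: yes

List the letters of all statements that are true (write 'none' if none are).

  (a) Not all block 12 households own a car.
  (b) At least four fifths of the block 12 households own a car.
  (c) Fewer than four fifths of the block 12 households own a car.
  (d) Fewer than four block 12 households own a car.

(a), (b)

|A| = 18, |A ∩ B| = 16, |A ∖ B| = 2.
(a) A ⊄ B (|A ∖ B| ≥ 1): holds.
(b) |A ∩ B| / |A| ≥ 4/5: holds.
(c) |A ∩ B| / |A| < 4/5: fails.
(d) |A ∩ B| < 4: fails.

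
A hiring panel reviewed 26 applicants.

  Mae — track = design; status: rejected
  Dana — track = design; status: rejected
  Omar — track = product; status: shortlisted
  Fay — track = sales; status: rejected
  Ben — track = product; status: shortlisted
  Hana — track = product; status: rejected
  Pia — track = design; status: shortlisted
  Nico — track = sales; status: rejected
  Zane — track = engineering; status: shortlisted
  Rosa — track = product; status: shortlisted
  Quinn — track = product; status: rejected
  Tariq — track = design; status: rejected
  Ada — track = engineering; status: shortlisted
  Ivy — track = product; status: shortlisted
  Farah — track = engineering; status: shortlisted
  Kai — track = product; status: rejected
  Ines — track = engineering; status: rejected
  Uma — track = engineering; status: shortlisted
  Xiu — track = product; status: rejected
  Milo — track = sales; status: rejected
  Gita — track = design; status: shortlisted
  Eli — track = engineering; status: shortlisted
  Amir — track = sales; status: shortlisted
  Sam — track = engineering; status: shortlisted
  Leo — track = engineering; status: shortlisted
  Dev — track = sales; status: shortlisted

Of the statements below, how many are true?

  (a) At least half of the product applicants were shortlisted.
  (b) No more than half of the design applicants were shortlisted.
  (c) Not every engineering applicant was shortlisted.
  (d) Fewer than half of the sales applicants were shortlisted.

(a) product: |A| = 8, |A ∩ B| = 4; needs |A ∩ B| ≥ |A ∖ B| — true.
(b) design: |A| = 5, |A ∩ B| = 2; needs |A ∩ B| ≤ |A ∖ B| — true.
(c) engineering: |A| = 8, |A ∩ B| = 7; needs A ⊄ B (|A ∖ B| ≥ 1) — true.
(d) sales: |A| = 5, |A ∩ B| = 2; needs |A ∩ B| < |A ∖ B| — true.

4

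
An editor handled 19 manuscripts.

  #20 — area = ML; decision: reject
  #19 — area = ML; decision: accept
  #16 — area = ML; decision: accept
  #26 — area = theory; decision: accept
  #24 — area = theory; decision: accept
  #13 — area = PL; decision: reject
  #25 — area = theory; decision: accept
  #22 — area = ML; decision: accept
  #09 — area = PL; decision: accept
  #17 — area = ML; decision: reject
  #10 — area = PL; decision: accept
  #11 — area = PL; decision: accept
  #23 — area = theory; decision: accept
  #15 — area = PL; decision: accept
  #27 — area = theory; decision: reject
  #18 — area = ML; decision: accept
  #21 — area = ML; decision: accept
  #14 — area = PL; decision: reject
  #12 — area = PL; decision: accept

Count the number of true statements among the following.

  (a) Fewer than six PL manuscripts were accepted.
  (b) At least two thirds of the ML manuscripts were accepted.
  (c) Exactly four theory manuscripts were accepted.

3

(a) PL: |A| = 7, |A ∩ B| = 5; needs |A ∩ B| < 6 — true.
(b) ML: |A| = 7, |A ∩ B| = 5; needs |A ∩ B| / |A| ≥ 2/3 — true.
(c) theory: |A| = 5, |A ∩ B| = 4; needs |A ∩ B| = 4 — true.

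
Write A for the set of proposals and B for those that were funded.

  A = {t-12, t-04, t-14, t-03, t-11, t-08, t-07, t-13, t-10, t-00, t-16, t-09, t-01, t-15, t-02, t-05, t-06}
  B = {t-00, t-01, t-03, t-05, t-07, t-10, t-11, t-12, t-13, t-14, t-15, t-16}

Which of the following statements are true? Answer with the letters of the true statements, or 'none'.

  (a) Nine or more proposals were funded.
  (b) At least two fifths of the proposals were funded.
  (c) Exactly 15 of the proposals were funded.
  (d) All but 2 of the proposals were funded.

|A| = 17, |A ∩ B| = 12, |A ∖ B| = 5.
(a) |A ∩ B| ≥ 9: holds.
(b) |A ∩ B| / |A| ≥ 2/5: holds.
(c) |A ∩ B| = 15: fails.
(d) |A ∖ B| = 2: fails.

(a), (b)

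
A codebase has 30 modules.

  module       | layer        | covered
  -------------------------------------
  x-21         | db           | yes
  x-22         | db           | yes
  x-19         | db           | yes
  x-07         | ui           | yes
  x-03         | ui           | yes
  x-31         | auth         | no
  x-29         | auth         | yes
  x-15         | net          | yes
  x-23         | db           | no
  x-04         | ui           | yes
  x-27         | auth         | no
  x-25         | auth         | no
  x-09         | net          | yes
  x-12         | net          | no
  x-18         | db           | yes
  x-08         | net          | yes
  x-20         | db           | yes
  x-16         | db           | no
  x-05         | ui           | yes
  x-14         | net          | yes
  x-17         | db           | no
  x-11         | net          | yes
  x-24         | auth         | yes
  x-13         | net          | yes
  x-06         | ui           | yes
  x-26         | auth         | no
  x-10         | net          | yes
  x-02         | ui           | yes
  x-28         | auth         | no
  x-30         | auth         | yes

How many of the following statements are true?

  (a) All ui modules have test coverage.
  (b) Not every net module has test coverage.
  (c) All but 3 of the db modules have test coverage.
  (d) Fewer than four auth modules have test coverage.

(a) ui: |A| = 6, |A ∩ B| = 6; needs A ⊆ B, i.e. every element of A is in B (|A ∖ B| = 0) — true.
(b) net: |A| = 8, |A ∩ B| = 7; needs A ⊄ B (|A ∖ B| ≥ 1) — true.
(c) db: |A| = 8, |A ∩ B| = 5; needs |A ∖ B| = 3 — true.
(d) auth: |A| = 8, |A ∩ B| = 3; needs |A ∩ B| < 4 — true.

4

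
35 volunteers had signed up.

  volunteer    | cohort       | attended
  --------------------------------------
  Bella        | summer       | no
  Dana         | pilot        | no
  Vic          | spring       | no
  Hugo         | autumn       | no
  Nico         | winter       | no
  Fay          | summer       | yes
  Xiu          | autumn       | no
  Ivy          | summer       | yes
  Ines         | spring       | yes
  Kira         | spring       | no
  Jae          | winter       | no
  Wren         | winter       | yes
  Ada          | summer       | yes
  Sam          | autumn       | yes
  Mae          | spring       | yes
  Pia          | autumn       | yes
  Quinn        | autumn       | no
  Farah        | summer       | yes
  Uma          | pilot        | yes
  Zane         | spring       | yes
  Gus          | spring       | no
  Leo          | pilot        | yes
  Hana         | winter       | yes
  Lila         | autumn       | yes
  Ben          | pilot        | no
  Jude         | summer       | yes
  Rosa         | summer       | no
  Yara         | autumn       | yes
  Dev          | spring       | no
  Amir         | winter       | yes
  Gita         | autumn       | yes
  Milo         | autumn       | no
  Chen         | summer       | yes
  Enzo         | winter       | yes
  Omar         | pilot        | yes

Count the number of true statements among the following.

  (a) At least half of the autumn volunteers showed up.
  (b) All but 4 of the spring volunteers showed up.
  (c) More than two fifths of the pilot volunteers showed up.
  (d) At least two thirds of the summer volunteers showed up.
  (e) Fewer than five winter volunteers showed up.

5

(a) autumn: |A| = 9, |A ∩ B| = 5; needs |A ∩ B| ≥ |A ∖ B| — true.
(b) spring: |A| = 7, |A ∩ B| = 3; needs |A ∖ B| = 4 — true.
(c) pilot: |A| = 5, |A ∩ B| = 3; needs |A ∩ B| / |A| > 2/5 — true.
(d) summer: |A| = 8, |A ∩ B| = 6; needs |A ∩ B| / |A| ≥ 2/3 — true.
(e) winter: |A| = 6, |A ∩ B| = 4; needs |A ∩ B| < 5 — true.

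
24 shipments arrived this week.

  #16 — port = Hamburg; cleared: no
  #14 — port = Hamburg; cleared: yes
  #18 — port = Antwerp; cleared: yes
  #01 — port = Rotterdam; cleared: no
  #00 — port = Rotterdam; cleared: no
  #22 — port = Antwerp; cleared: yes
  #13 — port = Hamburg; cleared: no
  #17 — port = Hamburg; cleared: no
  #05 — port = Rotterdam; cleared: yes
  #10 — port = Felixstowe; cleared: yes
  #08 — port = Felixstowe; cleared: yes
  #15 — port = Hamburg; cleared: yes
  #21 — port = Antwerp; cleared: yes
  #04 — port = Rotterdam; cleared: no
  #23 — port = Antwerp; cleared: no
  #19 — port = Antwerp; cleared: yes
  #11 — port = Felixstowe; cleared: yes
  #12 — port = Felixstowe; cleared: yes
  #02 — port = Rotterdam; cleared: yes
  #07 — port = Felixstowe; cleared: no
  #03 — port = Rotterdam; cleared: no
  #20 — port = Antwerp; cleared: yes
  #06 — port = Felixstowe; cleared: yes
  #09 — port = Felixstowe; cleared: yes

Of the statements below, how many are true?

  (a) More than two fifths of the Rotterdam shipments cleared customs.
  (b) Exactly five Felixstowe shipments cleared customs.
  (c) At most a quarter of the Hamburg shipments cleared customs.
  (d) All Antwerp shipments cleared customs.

0

(a) Rotterdam: |A| = 6, |A ∩ B| = 2; needs |A ∩ B| / |A| > 2/5 — false.
(b) Felixstowe: |A| = 7, |A ∩ B| = 6; needs |A ∩ B| = 5 — false.
(c) Hamburg: |A| = 5, |A ∩ B| = 2; needs |A ∩ B| / |A| ≤ 1/4 — false.
(d) Antwerp: |A| = 6, |A ∩ B| = 5; needs A ⊆ B, i.e. every element of A is in B (|A ∖ B| = 0) — false.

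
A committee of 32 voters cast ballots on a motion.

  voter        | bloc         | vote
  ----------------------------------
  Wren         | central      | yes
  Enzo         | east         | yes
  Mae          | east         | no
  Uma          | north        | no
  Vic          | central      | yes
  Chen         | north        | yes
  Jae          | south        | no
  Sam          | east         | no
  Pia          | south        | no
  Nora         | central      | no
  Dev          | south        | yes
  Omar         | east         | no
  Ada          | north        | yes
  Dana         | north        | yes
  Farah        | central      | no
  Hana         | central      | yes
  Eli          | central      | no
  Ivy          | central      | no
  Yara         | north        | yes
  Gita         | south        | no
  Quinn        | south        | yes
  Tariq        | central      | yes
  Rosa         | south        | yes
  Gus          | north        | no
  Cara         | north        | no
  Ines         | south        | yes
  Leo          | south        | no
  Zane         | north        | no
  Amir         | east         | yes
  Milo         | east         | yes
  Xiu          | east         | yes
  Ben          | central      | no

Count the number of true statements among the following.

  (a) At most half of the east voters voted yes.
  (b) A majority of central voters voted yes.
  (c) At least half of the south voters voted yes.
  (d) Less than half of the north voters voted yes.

(a) east: |A| = 7, |A ∩ B| = 4; needs |A ∩ B| ≤ |A ∖ B| — false.
(b) central: |A| = 9, |A ∩ B| = 4; needs |A ∩ B| > |A ∖ B| — false.
(c) south: |A| = 8, |A ∩ B| = 4; needs |A ∩ B| ≥ |A ∖ B| — true.
(d) north: |A| = 8, |A ∩ B| = 4; needs |A ∩ B| < |A ∖ B| — false.

1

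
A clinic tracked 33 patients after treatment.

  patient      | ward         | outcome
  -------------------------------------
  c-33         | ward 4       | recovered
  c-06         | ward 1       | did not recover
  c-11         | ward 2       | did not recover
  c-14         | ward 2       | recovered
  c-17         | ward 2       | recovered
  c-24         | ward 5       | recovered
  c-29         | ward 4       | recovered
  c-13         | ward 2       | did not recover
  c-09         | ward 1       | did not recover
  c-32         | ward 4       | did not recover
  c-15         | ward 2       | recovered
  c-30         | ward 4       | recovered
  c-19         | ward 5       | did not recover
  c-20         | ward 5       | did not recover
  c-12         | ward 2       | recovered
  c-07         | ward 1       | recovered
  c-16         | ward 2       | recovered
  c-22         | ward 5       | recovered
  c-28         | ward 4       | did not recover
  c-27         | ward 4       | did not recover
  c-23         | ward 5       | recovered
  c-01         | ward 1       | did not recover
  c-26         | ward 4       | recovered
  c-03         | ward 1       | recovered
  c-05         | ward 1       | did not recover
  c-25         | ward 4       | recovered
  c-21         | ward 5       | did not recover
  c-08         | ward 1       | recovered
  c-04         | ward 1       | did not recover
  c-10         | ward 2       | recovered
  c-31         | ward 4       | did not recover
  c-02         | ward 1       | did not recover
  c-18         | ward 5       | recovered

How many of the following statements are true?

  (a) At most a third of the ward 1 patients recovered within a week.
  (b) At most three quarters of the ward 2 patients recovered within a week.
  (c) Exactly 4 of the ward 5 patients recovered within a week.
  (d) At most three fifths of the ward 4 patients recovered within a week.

4

(a) ward 1: |A| = 9, |A ∩ B| = 3; needs |A ∩ B| / |A| ≤ 1/3 — true.
(b) ward 2: |A| = 8, |A ∩ B| = 6; needs |A ∩ B| / |A| ≤ 3/4 — true.
(c) ward 5: |A| = 7, |A ∩ B| = 4; needs |A ∩ B| = 4 — true.
(d) ward 4: |A| = 9, |A ∩ B| = 5; needs |A ∩ B| / |A| ≤ 3/5 — true.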